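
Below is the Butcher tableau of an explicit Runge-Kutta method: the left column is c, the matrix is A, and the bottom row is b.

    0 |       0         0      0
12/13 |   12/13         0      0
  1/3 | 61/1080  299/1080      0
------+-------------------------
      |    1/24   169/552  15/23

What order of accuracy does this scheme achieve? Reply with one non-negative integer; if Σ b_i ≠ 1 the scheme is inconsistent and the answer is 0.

b = (1/24, 169/552, 15/23)
c = (0, 12/13, 1/3)
Ac = (0, 0, 23/90)
Σ b_i: 1/24·1 + 169/552·1 + 15/23·1 = 1 ✓
b·c: 169/552·12/13 + 15/23·1/3 = 1/2 ✓
b·c²: 169/552·144/169 + 15/23·1/9 = 1/3 ✓
b·Ac: 15/23·23/90 = 1/6 ✓; 3 stages ⇒ order 3.

3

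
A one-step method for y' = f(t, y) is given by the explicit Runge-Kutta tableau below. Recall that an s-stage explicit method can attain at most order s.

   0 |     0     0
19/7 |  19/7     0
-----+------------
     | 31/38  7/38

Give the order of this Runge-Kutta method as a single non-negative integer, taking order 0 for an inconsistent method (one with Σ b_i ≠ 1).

b = (31/38, 7/38)
c = (0, 19/7)
Σ b_i: 31/38·1 + 7/38·1 = 1 ✓
b·c: 7/38·19/7 = 1/2 ✓; 2 stages ⇒ order 2.

2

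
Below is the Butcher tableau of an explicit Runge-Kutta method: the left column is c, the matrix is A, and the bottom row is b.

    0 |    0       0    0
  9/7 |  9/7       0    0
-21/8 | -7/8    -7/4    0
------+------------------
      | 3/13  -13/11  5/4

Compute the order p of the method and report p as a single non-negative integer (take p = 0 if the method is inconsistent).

b = (3/13, -13/11, 5/4)
c = (0, 9/7, -21/8)
Ac = (0, 0, -9/4)
Σ b_i: 3/13·1 + (-13/11)·1 + 5/4·1 = 171/572 ≠ 1 ⇒ order 0.

0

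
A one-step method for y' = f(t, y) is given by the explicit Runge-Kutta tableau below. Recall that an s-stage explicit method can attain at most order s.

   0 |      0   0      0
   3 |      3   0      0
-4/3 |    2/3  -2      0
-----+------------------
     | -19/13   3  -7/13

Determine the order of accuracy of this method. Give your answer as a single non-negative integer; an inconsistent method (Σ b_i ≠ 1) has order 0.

b = (-19/13, 3, -7/13)
c = (0, 3, -4/3)
Ac = (0, 0, -6)
Σ b_i: (-19/13)·1 + 3·1 + (-7/13)·1 = 1 ✓
b·c: 3·3 + (-7/13)·(-4/3) = 379/39 ≠ 1/2 ⇒ order 1.

1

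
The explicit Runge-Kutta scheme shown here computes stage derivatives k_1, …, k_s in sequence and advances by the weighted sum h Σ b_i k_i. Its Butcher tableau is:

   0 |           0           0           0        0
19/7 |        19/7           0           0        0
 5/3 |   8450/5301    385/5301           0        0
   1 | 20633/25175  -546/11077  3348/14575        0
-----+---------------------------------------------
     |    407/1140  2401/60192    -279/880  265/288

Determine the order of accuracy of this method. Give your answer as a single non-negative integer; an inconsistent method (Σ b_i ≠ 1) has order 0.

b = (407/1140, 2401/60192, -279/880, 265/288)
c = (0, 19/7, 5/3, 1)
Ac = (0, 0, 55/279, 66/265)
Σ b_i: 407/1140·1 + 2401/60192·1 + (-279/880)·1 + 265/288·1 = 1 ✓
b·c: 2401/60192·19/7 + (-279/880)·5/3 + 265/288·1 = 1/2 ✓
b·c²: 2401/60192·361/49 + (-279/880)·25/9 + 265/288·1 = 1/3 ✓
b·Ac: (-279/880)·55/279 + 265/288·66/265 = 1/6 ✓
b·c³: 2401/60192·6859/343 + (-279/880)·125/27 + 265/288·1 = 1/4 ✓
b·(c∘Ac): (-279/880)·275/837 + 265/288·66/265 = 1/8 ✓
b·Ac²: (-279/880)·1045/1953 + 265/288·102/371 = 1/12 ✓
b·A²c: 265/288·12/265 = 1/24 ✓; 4 stages ⇒ order 4.

4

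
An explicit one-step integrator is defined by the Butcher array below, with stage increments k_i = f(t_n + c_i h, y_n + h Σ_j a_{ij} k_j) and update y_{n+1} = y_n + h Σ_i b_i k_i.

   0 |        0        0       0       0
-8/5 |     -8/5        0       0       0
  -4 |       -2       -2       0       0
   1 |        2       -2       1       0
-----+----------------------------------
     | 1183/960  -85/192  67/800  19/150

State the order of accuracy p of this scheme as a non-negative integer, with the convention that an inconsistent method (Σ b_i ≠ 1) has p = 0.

3

b = (1183/960, -85/192, 67/800, 19/150)
c = (0, -8/5, -4, 1)
Ac = (0, 0, 16/5, -4/5)
Σ b_i: 1183/960·1 + (-85/192)·1 + 67/800·1 + 19/150·1 = 1 ✓
b·c: (-85/192)·(-8/5) + 67/800·(-4) + 19/150·1 = 1/2 ✓
b·c²: (-85/192)·64/25 + 67/800·16 + 19/150·1 = 1/3 ✓
b·Ac: 67/800·16/5 + 19/150·(-4/5) = 1/6 ✓
b·c³: (-85/192)·(-512/125) + 67/800·(-64) + 19/150·1 = -171/50 ≠ 1/4 ⇒ order 3.
b·(c∘Ac): 67/800·(-64/5) + 19/150·(-4/5) = -88/75 ≠ 1/8
b·Ac²: 67/800·(-128/25) + 19/150·272/25 = 356/375 ≠ 1/12
b·A²c: 19/150·16/5 = 152/375 ≠ 1/24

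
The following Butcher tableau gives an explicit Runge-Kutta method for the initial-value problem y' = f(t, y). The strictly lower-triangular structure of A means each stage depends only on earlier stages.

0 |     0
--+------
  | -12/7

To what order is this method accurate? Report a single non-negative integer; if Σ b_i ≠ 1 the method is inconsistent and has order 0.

b = (-12/7)
c = (0)
Σ b_i: (-12/7)·1 = -12/7 ≠ 1 ⇒ order 0.

0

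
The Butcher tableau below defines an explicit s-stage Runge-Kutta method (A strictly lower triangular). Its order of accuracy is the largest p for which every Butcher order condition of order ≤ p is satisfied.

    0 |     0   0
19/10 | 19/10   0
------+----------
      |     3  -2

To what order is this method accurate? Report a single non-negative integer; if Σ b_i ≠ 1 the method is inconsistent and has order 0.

b = (3, -2)
c = (0, 19/10)
Σ b_i: 3·1 + (-2)·1 = 1 ✓
b·c: (-2)·19/10 = -19/5 ≠ 1/2 ⇒ order 1.

1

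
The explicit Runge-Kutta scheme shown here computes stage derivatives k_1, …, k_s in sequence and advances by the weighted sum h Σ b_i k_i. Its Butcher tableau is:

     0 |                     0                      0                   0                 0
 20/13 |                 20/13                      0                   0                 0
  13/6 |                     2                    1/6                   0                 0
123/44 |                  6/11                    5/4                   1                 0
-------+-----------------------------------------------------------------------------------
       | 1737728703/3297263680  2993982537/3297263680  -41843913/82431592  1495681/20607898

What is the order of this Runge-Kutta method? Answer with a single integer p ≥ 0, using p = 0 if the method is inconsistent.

3

b = (1737728703/3297263680, 2993982537/3297263680, -41843913/82431592, 1495681/20607898)
c = (0, 20/13, 13/6, 123/44)
Ac = (0, 0, 10/39, 319/78)
Σ b_i: 1737728703/3297263680·1 + 2993982537/3297263680·1 + (-41843913/82431592)·1 + 1495681/20607898·1 = 1 ✓
b·c: 2993982537/3297263680·20/13 + (-41843913/82431592)·13/6 + 1495681/20607898·123/44 = 1/2 ✓
b·c²: 2993982537/3297263680·400/169 + (-41843913/82431592)·169/36 + 1495681/20607898·15129/1936 = 1/3 ✓
b·Ac: (-41843913/82431592)·10/39 + 1495681/20607898·319/78 = 1/6 ✓
b·c³: 2993982537/3297263680·8000/2197 + (-41843913/82431592)·2197/216 + 1495681/20607898·1860867/85184 = -460452720203/1697431342464 ≠ 1/4 ⇒ order 3.
b·(c∘Ac): (-41843913/82431592)·5/9 + 1495681/20607898·1189/104 = 3521857897/6429664176 ≠ 1/8
b·Ac²: (-41843913/82431592)·200/507 + 1495681/20607898·46561/6084 = 3425696557/9644496264 ≠ 1/12
b·A²c: 1495681/20607898·10/39 = 7478405/401854011 ≠ 1/24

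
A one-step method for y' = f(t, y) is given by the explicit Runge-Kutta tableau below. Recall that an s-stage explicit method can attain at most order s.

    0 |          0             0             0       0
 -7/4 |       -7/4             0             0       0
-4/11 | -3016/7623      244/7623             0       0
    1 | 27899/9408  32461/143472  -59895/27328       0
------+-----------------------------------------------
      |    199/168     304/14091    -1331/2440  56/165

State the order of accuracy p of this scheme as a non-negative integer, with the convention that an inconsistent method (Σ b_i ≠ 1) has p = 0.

b = (199/168, 304/14091, -1331/2440, 56/165)
c = (0, -7/4, -4/11, 1)
Ac = (0, 0, -61/1089, 77/192)
Σ b_i: 199/168·1 + 304/14091·1 + (-1331/2440)·1 + 56/165·1 = 1 ✓
b·c: 304/14091·(-7/4) + (-1331/2440)·(-4/11) + 56/165·1 = 1/2 ✓
b·c²: 304/14091·49/16 + (-1331/2440)·16/121 + 56/165·1 = 1/3 ✓
b·Ac: (-1331/2440)·(-61/1089) + 56/165·77/192 = 1/6 ✓
b·c³: 304/14091·(-343/64) + (-1331/2440)·(-64/1331) + 56/165·1 = 1/4 ✓
b·(c∘Ac): (-1331/2440)·244/11979 + 56/165·77/192 = 1/8 ✓
b·Ac²: (-1331/2440)·427/4356 + 56/165·2167/5376 = 1/12 ✓
b·A²c: 56/165·55/448 = 1/24 ✓; 4 stages ⇒ order 4.

4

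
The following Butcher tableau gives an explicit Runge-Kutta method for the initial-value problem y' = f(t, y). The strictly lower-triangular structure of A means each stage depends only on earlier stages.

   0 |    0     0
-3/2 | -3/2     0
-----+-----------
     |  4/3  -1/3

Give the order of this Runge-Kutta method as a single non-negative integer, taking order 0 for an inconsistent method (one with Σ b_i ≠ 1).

b = (4/3, -1/3)
c = (0, -3/2)
Σ b_i: 4/3·1 + (-1/3)·1 = 1 ✓
b·c: (-1/3)·(-3/2) = 1/2 ✓; 2 stages ⇒ order 2.

2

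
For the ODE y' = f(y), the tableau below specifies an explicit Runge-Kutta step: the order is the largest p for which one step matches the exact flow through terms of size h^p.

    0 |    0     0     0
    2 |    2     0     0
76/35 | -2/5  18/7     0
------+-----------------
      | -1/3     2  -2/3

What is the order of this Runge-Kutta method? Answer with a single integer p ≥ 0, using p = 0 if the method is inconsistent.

1

b = (-1/3, 2, -2/3)
c = (0, 2, 76/35)
Ac = (0, 0, 36/7)
Σ b_i: (-1/3)·1 + 2·1 + (-2/3)·1 = 1 ✓
b·c: 2·2 + (-2/3)·76/35 = 268/105 ≠ 1/2 ⇒ order 1.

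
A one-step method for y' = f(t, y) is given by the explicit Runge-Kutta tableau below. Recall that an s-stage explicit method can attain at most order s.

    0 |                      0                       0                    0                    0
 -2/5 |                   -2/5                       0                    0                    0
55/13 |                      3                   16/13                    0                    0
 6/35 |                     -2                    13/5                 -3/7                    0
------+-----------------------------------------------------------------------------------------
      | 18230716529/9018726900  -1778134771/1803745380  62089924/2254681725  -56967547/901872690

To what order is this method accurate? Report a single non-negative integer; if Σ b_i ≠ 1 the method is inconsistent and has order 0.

3

b = (18230716529/9018726900, -1778134771/1803745380, 62089924/2254681725, -56967547/901872690)
c = (0, -2/5, 55/13, 6/35)
Ac = (0, 0, -32/65, -6491/2275)
Σ b_i: 18230716529/9018726900·1 + (-1778134771/1803745380)·1 + 62089924/2254681725·1 + (-56967547/901872690)·1 = 1 ✓
b·c: (-1778134771/1803745380)·(-2/5) + 62089924/2254681725·55/13 + (-56967547/901872690)·6/35 = 1/2 ✓
b·c²: (-1778134771/1803745380)·4/25 + 62089924/2254681725·3025/169 + (-56967547/901872690)·36/1225 = 1/3 ✓
b·Ac: 62089924/2254681725·(-32/65) + (-56967547/901872690)·(-6491/2275) = 1/6 ✓
b·c³: (-1778134771/1803745380)·(-8/125) + 62089924/2254681725·166375/2197 + (-56967547/901872690)·216/42875 = 734596826414/341960061625 ≠ 1/4 ⇒ order 3.
b·(c∘Ac): 62089924/2254681725·(-352/169) + (-56967547/901872690)·(-38946/79625) = -1491594937/56367043125 ≠ 1/8
b·Ac²: 62089924/2254681725·64/325 + (-56967547/901872690)·(-1072859/147875) = 5436603863/11724344970 ≠ 1/12
b·A²c: (-56967547/901872690)·96/455 = -10016272/751560575 ≠ 1/24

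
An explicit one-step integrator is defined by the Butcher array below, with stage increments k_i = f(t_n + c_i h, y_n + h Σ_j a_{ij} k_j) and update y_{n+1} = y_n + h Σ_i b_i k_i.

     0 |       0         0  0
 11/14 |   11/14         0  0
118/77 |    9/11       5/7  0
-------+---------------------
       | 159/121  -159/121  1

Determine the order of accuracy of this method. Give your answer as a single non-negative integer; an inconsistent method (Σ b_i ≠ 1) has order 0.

b = (159/121, -159/121, 1)
c = (0, 11/14, 118/77)
Ac = (0, 0, 55/98)
Σ b_i: 159/121·1 + (-159/121)·1 + 1·1 = 1 ✓
b·c: (-159/121)·11/14 + 1·118/77 = 1/2 ✓
b·c²: (-159/121)·121/196 + 1·13924/5929 = 36457/23716 ≠ 1/3 ⇒ order 2.
b·Ac: 1·55/98 = 55/98 ≠ 1/6

2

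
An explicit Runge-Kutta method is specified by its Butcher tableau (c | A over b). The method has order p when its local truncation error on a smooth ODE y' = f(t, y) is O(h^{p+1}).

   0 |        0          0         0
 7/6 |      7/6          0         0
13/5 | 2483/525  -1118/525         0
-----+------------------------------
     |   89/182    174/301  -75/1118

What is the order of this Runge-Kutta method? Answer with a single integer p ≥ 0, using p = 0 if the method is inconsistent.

3

b = (89/182, 174/301, -75/1118)
c = (0, 7/6, 13/5)
Ac = (0, 0, -559/225)
Σ b_i: 89/182·1 + 174/301·1 + (-75/1118)·1 = 1 ✓
b·c: 174/301·7/6 + (-75/1118)·13/5 = 1/2 ✓
b·c²: 174/301·49/36 + (-75/1118)·169/25 = 1/3 ✓
b·Ac: (-75/1118)·(-559/225) = 1/6 ✓; 3 stages ⇒ order 3.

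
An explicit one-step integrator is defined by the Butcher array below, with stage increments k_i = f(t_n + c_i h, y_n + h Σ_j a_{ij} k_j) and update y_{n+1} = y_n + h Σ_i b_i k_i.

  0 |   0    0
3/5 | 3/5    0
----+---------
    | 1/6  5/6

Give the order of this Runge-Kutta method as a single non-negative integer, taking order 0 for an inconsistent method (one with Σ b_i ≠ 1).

2

b = (1/6, 5/6)
c = (0, 3/5)
Σ b_i: 1/6·1 + 5/6·1 = 1 ✓
b·c: 5/6·3/5 = 1/2 ✓; 2 stages ⇒ order 2.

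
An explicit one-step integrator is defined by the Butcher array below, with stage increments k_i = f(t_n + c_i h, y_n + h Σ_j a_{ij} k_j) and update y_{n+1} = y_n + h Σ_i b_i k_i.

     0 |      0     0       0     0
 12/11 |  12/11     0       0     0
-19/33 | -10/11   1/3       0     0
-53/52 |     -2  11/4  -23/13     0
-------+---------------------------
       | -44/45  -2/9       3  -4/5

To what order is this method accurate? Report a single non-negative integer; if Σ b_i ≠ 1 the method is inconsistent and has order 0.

1

b = (-44/45, -2/9, 3, -4/5)
c = (0, 12/11, -19/33, -53/52)
Ac = (0, 0, 4/11, 1724/429)
Σ b_i: (-44/45)·1 + (-2/9)·1 + 3·1 + (-4/5)·1 = 1 ✓
b·c: (-2/9)·12/11 + 3·(-19/33) + (-4/5)·(-53/52) = -2476/2145 ≠ 1/2 ⇒ order 1.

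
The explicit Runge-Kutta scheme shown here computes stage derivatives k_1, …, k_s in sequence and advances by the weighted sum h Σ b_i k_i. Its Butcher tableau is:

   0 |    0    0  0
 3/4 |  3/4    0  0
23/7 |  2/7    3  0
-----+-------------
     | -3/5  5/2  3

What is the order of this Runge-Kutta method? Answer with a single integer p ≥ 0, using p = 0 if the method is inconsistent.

b = (-3/5, 5/2, 3)
c = (0, 3/4, 23/7)
Ac = (0, 0, 9/4)
Σ b_i: (-3/5)·1 + 5/2·1 + 3·1 = 49/10 ≠ 1 ⇒ order 0.

0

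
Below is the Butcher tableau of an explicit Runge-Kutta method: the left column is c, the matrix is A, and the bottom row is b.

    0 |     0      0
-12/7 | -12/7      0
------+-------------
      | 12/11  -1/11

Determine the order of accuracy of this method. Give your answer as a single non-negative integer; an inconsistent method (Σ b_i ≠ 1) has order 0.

1

b = (12/11, -1/11)
c = (0, -12/7)
Σ b_i: 12/11·1 + (-1/11)·1 = 1 ✓
b·c: (-1/11)·(-12/7) = 12/77 ≠ 1/2 ⇒ order 1.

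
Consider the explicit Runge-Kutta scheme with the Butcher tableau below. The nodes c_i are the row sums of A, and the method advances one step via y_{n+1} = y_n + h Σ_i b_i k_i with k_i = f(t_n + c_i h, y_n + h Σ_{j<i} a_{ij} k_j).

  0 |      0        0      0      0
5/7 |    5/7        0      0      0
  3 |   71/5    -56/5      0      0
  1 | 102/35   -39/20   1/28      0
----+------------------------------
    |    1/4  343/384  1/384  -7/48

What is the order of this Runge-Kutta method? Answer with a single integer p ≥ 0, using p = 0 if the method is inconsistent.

b = (1/4, 343/384, 1/384, -7/48)
c = (0, 5/7, 3, 1)
Ac = (0, 0, -8, -9/7)
Σ b_i: 1/4·1 + 343/384·1 + 1/384·1 + (-7/48)·1 = 1 ✓
b·c: 343/384·5/7 + 1/384·3 + (-7/48)·1 = 1/2 ✓
b·c²: 343/384·25/49 + 1/384·9 + (-7/48)·1 = 1/3 ✓
b·Ac: 1/384·(-8) + (-7/48)·(-9/7) = 1/6 ✓
b·c³: 343/384·125/343 + 1/384·27 + (-7/48)·1 = 1/4 ✓
b·(c∘Ac): 1/384·(-24) + (-7/48)·(-9/7) = 1/8 ✓
b·Ac²: 1/384·(-40/7) + (-7/48)·(-33/49) = 1/12 ✓
b·A²c: (-7/48)·(-2/7) = 1/24 ✓; 4 stages ⇒ order 4.

4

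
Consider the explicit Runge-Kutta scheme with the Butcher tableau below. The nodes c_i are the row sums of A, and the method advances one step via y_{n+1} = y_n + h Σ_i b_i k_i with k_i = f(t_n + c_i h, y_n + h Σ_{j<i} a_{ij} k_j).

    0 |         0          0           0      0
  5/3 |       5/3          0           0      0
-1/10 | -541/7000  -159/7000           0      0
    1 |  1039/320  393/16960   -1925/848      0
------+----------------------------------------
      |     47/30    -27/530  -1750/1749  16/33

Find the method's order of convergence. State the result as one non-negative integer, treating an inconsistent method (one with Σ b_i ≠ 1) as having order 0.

b = (47/30, -27/530, -1750/1749, 16/33)
c = (0, 5/3, -1/10, 1)
Ac = (0, 0, -53/1400, 17/64)
Σ b_i: 47/30·1 + (-27/530)·1 + (-1750/1749)·1 + 16/33·1 = 1 ✓
b·c: (-27/530)·5/3 + (-1750/1749)·(-1/10) + 16/33·1 = 1/2 ✓
b·c²: (-27/530)·25/9 + (-1750/1749)·1/100 + 16/33·1 = 1/3 ✓
b·Ac: (-1750/1749)·(-53/1400) + 16/33·17/64 = 1/6 ✓
b·c³: (-27/530)·125/27 + (-1750/1749)·(-1/1000) + 16/33·1 = 1/4 ✓
b·(c∘Ac): (-1750/1749)·53/14000 + 16/33·17/64 = 1/8 ✓
b·Ac²: (-1750/1749)·(-53/840) + 16/33·1/24 = 1/12 ✓
b·A²c: 16/33·11/128 = 1/24 ✓; 4 stages ⇒ order 4.

4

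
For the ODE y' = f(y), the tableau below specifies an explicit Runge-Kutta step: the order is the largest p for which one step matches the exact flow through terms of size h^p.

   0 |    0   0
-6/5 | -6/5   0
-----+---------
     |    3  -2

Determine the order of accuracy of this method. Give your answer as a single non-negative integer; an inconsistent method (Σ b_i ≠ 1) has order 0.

b = (3, -2)
c = (0, -6/5)
Σ b_i: 3·1 + (-2)·1 = 1 ✓
b·c: (-2)·(-6/5) = 12/5 ≠ 1/2 ⇒ order 1.

1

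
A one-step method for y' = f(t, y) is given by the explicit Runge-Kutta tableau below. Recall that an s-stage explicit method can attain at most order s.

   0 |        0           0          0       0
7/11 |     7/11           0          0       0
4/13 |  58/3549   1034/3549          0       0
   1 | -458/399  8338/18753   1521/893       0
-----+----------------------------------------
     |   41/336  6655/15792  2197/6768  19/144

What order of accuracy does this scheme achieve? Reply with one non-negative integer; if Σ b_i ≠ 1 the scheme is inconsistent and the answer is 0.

b = (41/336, 6655/15792, 2197/6768, 19/144)
c = (0, 7/11, 4/13, 1)
Ac = (0, 0, 94/507, 46/57)
Σ b_i: 41/336·1 + 6655/15792·1 + 2197/6768·1 + 19/144·1 = 1 ✓
b·c: 6655/15792·7/11 + 2197/6768·4/13 + 19/144·1 = 1/2 ✓
b·c²: 6655/15792·49/121 + 2197/6768·16/169 + 19/144·1 = 1/3 ✓
b·Ac: 2197/6768·94/507 + 19/144·46/57 = 1/6 ✓
b·c³: 6655/15792·343/1331 + 2197/6768·64/2197 + 19/144·1 = 1/4 ✓
b·(c∘Ac): 2197/6768·376/6591 + 19/144·46/57 = 1/8 ✓
b·Ac²: 2197/6768·658/5577 + 19/144·214/627 = 1/12 ✓
b·A²c: 19/144·6/19 = 1/24 ✓; 4 stages ⇒ order 4.

4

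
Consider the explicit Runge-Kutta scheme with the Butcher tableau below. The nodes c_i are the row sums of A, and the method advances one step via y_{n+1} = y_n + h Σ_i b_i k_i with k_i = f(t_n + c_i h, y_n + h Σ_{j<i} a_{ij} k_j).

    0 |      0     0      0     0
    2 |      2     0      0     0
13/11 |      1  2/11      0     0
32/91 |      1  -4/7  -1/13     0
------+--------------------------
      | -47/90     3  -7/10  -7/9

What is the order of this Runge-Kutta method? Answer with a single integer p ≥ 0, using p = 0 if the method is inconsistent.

b = (-47/90, 3, -7/10, -7/9)
c = (0, 2, 13/11, 32/91)
Ac = (0, 0, 4/11, -95/77)
Σ b_i: (-47/90)·1 + 3·1 + (-7/10)·1 + (-7/9)·1 = 1 ✓
b·c: 3·2 + (-7/10)·13/11 + (-7/9)·32/91 = 63053/12870 ≠ 1/2 ⇒ order 1.

1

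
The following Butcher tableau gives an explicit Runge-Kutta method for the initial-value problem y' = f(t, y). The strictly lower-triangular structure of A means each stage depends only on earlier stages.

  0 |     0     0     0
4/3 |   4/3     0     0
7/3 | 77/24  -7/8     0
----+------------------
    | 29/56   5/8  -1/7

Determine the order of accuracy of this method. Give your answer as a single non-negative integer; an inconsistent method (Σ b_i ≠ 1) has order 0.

3

b = (29/56, 5/8, -1/7)
c = (0, 4/3, 7/3)
Ac = (0, 0, -7/6)
Σ b_i: 29/56·1 + 5/8·1 + (-1/7)·1 = 1 ✓
b·c: 5/8·4/3 + (-1/7)·7/3 = 1/2 ✓
b·c²: 5/8·16/9 + (-1/7)·49/9 = 1/3 ✓
b·Ac: (-1/7)·(-7/6) = 1/6 ✓; 3 stages ⇒ order 3.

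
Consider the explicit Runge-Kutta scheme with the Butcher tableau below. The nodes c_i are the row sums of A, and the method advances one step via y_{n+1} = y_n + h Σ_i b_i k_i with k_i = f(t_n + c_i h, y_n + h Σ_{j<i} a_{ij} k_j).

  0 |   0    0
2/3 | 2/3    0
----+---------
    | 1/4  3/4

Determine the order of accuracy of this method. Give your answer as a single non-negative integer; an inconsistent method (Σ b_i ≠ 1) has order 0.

b = (1/4, 3/4)
c = (0, 2/3)
Σ b_i: 1/4·1 + 3/4·1 = 1 ✓
b·c: 3/4·2/3 = 1/2 ✓; 2 stages ⇒ order 2.

2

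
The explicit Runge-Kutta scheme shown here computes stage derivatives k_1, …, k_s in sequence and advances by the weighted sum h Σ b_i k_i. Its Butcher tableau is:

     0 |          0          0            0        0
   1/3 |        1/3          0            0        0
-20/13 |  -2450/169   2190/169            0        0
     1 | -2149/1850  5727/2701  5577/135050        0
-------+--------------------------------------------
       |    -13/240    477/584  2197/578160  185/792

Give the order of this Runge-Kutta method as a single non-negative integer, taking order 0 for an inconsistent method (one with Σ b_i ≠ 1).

b = (-13/240, 477/584, 2197/578160, 185/792)
c = (0, 1/3, -20/13, 1)
Ac = (0, 0, 730/169, 119/185)
Σ b_i: (-13/240)·1 + 477/584·1 + 2197/578160·1 + 185/792·1 = 1 ✓
b·c: 477/584·1/3 + 2197/578160·(-20/13) + 185/792·1 = 1/2 ✓
b·c²: 477/584·1/9 + 2197/578160·400/169 + 185/792·1 = 1/3 ✓
b·Ac: 2197/578160·730/169 + 185/792·119/185 = 1/6 ✓
b·c³: 477/584·1/27 + 2197/578160·(-8000/2197) + 185/792·1 = 1/4 ✓
b·(c∘Ac): 2197/578160·(-14600/2197) + 185/792·119/185 = 1/8 ✓
b·Ac²: 2197/578160·730/507 + 185/792·1/3 = 1/12 ✓
b·A²c: 185/792·33/185 = 1/24 ✓; 4 stages ⇒ order 4.

4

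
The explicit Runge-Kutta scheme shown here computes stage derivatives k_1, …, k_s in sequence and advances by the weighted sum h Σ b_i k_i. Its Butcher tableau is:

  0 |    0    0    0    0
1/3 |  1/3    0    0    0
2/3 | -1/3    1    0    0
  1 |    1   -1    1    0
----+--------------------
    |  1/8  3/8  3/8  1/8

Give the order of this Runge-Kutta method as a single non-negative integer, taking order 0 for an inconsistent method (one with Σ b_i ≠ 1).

b = (1/8, 3/8, 3/8, 1/8)
c = (0, 1/3, 2/3, 1)
Ac = (0, 0, 1/3, 1/3)
Σ b_i: 1/8·1 + 3/8·1 + 3/8·1 + 1/8·1 = 1 ✓
b·c: 3/8·1/3 + 3/8·2/3 + 1/8·1 = 1/2 ✓
b·c²: 3/8·1/9 + 3/8·4/9 + 1/8·1 = 1/3 ✓
b·Ac: 3/8·1/3 + 1/8·1/3 = 1/6 ✓
b·c³: 3/8·1/27 + 3/8·8/27 + 1/8·1 = 1/4 ✓
b·(c∘Ac): 3/8·2/9 + 1/8·1/3 = 1/8 ✓
b·Ac²: 3/8·1/9 + 1/8·1/3 = 1/12 ✓
b·A²c: 1/8·1/3 = 1/24 ✓; 4 stages ⇒ order 4.

4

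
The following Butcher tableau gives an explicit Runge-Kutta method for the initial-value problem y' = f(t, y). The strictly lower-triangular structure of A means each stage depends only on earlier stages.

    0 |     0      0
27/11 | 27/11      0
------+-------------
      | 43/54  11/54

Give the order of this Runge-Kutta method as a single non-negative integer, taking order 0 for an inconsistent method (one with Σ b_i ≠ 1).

2

b = (43/54, 11/54)
c = (0, 27/11)
Σ b_i: 43/54·1 + 11/54·1 = 1 ✓
b·c: 11/54·27/11 = 1/2 ✓; 2 stages ⇒ order 2.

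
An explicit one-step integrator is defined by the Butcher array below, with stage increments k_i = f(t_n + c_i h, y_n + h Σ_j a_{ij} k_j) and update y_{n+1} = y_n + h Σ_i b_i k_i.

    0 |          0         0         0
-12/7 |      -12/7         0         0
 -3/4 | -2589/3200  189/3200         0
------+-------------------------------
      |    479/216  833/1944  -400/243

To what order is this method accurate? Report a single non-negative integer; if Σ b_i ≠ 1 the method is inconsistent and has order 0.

b = (479/216, 833/1944, -400/243)
c = (0, -12/7, -3/4)
Ac = (0, 0, -81/800)
Σ b_i: 479/216·1 + 833/1944·1 + (-400/243)·1 = 1 ✓
b·c: 833/1944·(-12/7) + (-400/243)·(-3/4) = 1/2 ✓
b·c²: 833/1944·144/49 + (-400/243)·9/16 = 1/3 ✓
b·Ac: (-400/243)·(-81/800) = 1/6 ✓; 3 stages ⇒ order 3.

3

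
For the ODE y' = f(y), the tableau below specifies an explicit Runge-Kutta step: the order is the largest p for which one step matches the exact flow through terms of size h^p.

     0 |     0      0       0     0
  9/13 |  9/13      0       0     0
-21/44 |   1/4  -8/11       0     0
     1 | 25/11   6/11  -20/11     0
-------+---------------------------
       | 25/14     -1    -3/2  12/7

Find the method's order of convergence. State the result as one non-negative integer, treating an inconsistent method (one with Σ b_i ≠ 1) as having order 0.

1

b = (25/14, -1, -3/2, 12/7)
c = (0, 9/13, -21/44, 1)
Ac = (0, 0, -72/143, 1959/1573)
Σ b_i: 25/14·1 + (-1)·1 + (-3/2)·1 + 12/7·1 = 1 ✓
b·c: (-1)·9/13 + (-3/2)·(-21/44) + 12/7·1 = 13917/8008 ≠ 1/2 ⇒ order 1.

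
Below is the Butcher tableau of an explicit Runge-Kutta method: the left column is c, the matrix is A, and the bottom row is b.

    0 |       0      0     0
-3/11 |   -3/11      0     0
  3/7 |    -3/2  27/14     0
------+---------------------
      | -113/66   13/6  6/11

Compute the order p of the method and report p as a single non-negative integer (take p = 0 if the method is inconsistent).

1

b = (-113/66, 13/6, 6/11)
c = (0, -3/11, 3/7)
Ac = (0, 0, -81/154)
Σ b_i: (-113/66)·1 + 13/6·1 + 6/11·1 = 1 ✓
b·c: 13/6·(-3/11) + 6/11·3/7 = -5/14 ≠ 1/2 ⇒ order 1.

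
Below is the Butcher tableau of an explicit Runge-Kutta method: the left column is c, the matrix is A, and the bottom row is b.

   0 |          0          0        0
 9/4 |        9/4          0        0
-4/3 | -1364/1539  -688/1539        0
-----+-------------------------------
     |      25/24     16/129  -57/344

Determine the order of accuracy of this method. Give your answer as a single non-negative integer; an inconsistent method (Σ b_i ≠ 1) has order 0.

b = (25/24, 16/129, -57/344)
c = (0, 9/4, -4/3)
Ac = (0, 0, -172/171)
Σ b_i: 25/24·1 + 16/129·1 + (-57/344)·1 = 1 ✓
b·c: 16/129·9/4 + (-57/344)·(-4/3) = 1/2 ✓
b·c²: 16/129·81/16 + (-57/344)·16/9 = 1/3 ✓
b·Ac: (-57/344)·(-172/171) = 1/6 ✓; 3 stages ⇒ order 3.

3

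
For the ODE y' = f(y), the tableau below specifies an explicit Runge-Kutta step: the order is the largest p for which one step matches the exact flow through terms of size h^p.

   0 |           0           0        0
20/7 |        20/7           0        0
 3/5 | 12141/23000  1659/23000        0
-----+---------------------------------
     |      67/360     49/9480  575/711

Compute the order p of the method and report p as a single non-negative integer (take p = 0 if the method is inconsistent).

3

b = (67/360, 49/9480, 575/711)
c = (0, 20/7, 3/5)
Ac = (0, 0, 237/1150)
Σ b_i: 67/360·1 + 49/9480·1 + 575/711·1 = 1 ✓
b·c: 49/9480·20/7 + 575/711·3/5 = 1/2 ✓
b·c²: 49/9480·400/49 + 575/711·9/25 = 1/3 ✓
b·Ac: 575/711·237/1150 = 1/6 ✓; 3 stages ⇒ order 3.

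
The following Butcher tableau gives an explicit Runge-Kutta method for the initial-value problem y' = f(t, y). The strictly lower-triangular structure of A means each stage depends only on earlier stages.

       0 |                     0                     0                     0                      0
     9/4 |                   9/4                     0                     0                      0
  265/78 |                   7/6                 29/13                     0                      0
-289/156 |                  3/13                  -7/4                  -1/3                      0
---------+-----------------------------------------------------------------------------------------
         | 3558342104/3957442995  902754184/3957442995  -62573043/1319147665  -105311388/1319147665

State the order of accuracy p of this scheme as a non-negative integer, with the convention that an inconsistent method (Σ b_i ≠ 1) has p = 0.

b = (3558342104/3957442995, 902754184/3957442995, -62573043/1319147665, -105311388/1319147665)
c = (0, 9/4, 265/78, -289/156)
Ac = (0, 0, 261/52, -9491/1872)
Σ b_i: 3558342104/3957442995·1 + 902754184/3957442995·1 + (-62573043/1319147665)·1 + (-105311388/1319147665)·1 = 1 ✓
b·c: 902754184/3957442995·9/4 + (-62573043/1319147665)·265/78 + (-105311388/1319147665)·(-289/156) = 1/2 ✓
b·c²: 902754184/3957442995·81/16 + (-62573043/1319147665)·70225/6084 + (-105311388/1319147665)·83521/24336 = 1/3 ✓
b·Ac: (-62573043/1319147665)·261/52 + (-105311388/1319147665)·(-9491/1872) = 1/6 ✓
b·c³: 902754184/3957442995·729/64 + (-62573043/1319147665)·18609625/474552 + (-105311388/1319147665)·(-24137569/3796416) = 615289891885/493888885776 ≠ 1/4 ⇒ order 3.
b·(c∘Ac): (-62573043/1319147665)·23055/1352 + (-105311388/1319147665)·2742899/292032 = -3849132988517/2469444428880 ≠ 1/8
b·Ac²: (-62573043/1319147665)·2349/208 + (-105311388/1319147665)·(-3710821/292032) = 118221836287/246944442888 ≠ 1/12
b·A²c: (-105311388/1319147665)·(-87/52) = 176194053/1319147665 ≠ 1/24

3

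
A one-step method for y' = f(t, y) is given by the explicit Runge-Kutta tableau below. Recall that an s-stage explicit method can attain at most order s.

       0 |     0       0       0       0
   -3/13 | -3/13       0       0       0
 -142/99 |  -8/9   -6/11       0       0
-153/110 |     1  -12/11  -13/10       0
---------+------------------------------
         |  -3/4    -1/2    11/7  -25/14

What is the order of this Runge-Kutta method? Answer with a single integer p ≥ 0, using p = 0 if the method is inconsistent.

0

b = (-3/4, -1/2, 11/7, -25/14)
c = (0, -3/13, -142/99, -153/110)
Ac = (0, 0, 18/143, 13619/6435)
Σ b_i: (-3/4)·1 + (-1/2)·1 + 11/7·1 + (-25/14)·1 = -41/28 ≠ 1 ⇒ order 0.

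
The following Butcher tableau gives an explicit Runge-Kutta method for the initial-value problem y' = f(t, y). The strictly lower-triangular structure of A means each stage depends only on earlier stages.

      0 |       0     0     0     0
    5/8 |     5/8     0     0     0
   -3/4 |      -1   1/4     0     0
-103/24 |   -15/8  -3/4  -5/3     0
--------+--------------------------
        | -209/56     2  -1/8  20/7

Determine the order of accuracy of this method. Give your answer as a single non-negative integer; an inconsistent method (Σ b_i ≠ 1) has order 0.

b = (-209/56, 2, -1/8, 20/7)
c = (0, 5/8, -3/4, -103/24)
Ac = (0, 0, 5/32, 25/32)
Σ b_i: (-209/56)·1 + 2·1 + (-1/8)·1 + 20/7·1 = 1 ✓
b·c: 2·5/8 + (-1/8)·(-3/4) + 20/7·(-103/24) = -7337/672 ≠ 1/2 ⇒ order 1.

1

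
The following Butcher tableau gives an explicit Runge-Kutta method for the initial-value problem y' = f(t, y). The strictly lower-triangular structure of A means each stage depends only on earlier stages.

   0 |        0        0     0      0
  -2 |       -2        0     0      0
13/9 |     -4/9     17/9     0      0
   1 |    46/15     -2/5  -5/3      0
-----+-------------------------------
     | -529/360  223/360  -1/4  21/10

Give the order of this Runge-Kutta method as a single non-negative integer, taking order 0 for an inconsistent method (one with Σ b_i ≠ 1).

2

b = (-529/360, 223/360, -1/4, 21/10)
c = (0, -2, 13/9, 1)
Ac = (0, 0, -34/9, -217/135)
Σ b_i: (-529/360)·1 + 223/360·1 + (-1/4)·1 + 21/10·1 = 1 ✓
b·c: 223/360·(-2) + (-1/4)·13/9 + 21/10·1 = 1/2 ✓
b·c²: 223/360·4 + (-1/4)·169/81 + 21/10·1 = 6571/1620 ≠ 1/3 ⇒ order 2.
b·Ac: (-1/4)·(-34/9) + 21/10·(-217/135) = -547/225 ≠ 1/6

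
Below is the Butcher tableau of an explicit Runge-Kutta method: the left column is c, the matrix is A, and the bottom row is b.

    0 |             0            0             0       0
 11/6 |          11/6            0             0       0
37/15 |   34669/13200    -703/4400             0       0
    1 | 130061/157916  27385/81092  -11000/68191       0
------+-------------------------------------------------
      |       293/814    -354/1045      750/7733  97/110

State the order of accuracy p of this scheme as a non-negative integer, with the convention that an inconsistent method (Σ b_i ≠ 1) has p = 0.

4

b = (293/814, -354/1045, 750/7733, 97/110)
c = (0, 11/6, 37/15, 1)
Ac = (0, 0, -703/2400, 515/2328)
Σ b_i: 293/814·1 + (-354/1045)·1 + 750/7733·1 + 97/110·1 = 1 ✓
b·c: (-354/1045)·11/6 + 750/7733·37/15 + 97/110·1 = 1/2 ✓
b·c²: (-354/1045)·121/36 + 750/7733·1369/225 + 97/110·1 = 1/3 ✓
b·Ac: 750/7733·(-703/2400) + 97/110·515/2328 = 1/6 ✓
b·c³: (-354/1045)·1331/216 + 750/7733·50653/3375 + 97/110·1 = 1/4 ✓
b·(c∘Ac): 750/7733·(-26011/36000) + 97/110·515/2328 = 1/8 ✓
b·Ac²: 750/7733·(-7733/14400) + 97/110·715/4656 = 1/12 ✓
b·A²c: 97/110·55/1164 = 1/24 ✓; 4 stages ⇒ order 4.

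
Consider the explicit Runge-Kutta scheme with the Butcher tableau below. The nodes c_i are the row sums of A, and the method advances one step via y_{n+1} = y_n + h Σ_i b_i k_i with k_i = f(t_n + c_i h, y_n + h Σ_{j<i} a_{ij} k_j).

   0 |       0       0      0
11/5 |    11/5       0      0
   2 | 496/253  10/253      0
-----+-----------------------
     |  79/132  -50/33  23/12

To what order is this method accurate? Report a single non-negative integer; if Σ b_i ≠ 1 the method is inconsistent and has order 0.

b = (79/132, -50/33, 23/12)
c = (0, 11/5, 2)
Ac = (0, 0, 2/23)
Σ b_i: 79/132·1 + (-50/33)·1 + 23/12·1 = 1 ✓
b·c: (-50/33)·11/5 + 23/12·2 = 1/2 ✓
b·c²: (-50/33)·121/25 + 23/12·4 = 1/3 ✓
b·Ac: 23/12·2/23 = 1/6 ✓; 3 stages ⇒ order 3.

3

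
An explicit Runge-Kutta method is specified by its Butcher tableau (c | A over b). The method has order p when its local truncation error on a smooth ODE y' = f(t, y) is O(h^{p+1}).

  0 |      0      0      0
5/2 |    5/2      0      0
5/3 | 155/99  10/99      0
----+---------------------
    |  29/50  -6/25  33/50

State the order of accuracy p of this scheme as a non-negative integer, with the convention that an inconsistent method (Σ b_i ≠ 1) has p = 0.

3

b = (29/50, -6/25, 33/50)
c = (0, 5/2, 5/3)
Ac = (0, 0, 25/99)
Σ b_i: 29/50·1 + (-6/25)·1 + 33/50·1 = 1 ✓
b·c: (-6/25)·5/2 + 33/50·5/3 = 1/2 ✓
b·c²: (-6/25)·25/4 + 33/50·25/9 = 1/3 ✓
b·Ac: 33/50·25/99 = 1/6 ✓; 3 stages ⇒ order 3.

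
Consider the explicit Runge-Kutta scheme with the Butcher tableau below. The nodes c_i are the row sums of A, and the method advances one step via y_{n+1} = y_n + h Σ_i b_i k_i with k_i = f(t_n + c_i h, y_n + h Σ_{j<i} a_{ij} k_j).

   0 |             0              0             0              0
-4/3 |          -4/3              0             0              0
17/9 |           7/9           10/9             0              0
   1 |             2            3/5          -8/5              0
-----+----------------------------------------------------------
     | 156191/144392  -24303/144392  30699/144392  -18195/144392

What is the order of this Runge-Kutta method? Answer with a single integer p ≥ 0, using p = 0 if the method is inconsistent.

3

b = (156191/144392, -24303/144392, 30699/144392, -18195/144392)
c = (0, -4/3, 17/9, 1)
Ac = (0, 0, -40/27, -172/45)
Σ b_i: 156191/144392·1 + (-24303/144392)·1 + 30699/144392·1 + (-18195/144392)·1 = 1 ✓
b·c: (-24303/144392)·(-4/3) + 30699/144392·17/9 + (-18195/144392)·1 = 1/2 ✓
b·c²: (-24303/144392)·16/9 + 30699/144392·289/81 + (-18195/144392)·1 = 1/3 ✓
b·Ac: 30699/144392·(-40/27) + (-18195/144392)·(-172/45) = 1/6 ✓
b·c³: (-24303/144392)·(-64/27) + 30699/144392·4913/729 + (-18195/144392)·1 = 30788/18049 ≠ 1/4 ⇒ order 3.
b·(c∘Ac): 30699/144392·(-680/243) + (-18195/144392)·(-172/45) = -12271/108294 ≠ 1/8
b·Ac²: 30699/144392·160/81 + (-18195/144392)·(-376/81) = 489715/487323 ≠ 1/12
b·A²c: (-18195/144392)·64/27 = -48520/162441 ≠ 1/24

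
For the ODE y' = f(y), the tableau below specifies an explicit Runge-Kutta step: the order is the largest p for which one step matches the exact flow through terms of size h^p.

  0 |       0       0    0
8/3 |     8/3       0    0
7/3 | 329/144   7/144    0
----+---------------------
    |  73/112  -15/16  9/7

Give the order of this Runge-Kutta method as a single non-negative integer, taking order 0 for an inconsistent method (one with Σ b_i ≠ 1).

b = (73/112, -15/16, 9/7)
c = (0, 8/3, 7/3)
Ac = (0, 0, 7/54)
Σ b_i: 73/112·1 + (-15/16)·1 + 9/7·1 = 1 ✓
b·c: (-15/16)·8/3 + 9/7·7/3 = 1/2 ✓
b·c²: (-15/16)·64/9 + 9/7·49/9 = 1/3 ✓
b·Ac: 9/7·7/54 = 1/6 ✓; 3 stages ⇒ order 3.

3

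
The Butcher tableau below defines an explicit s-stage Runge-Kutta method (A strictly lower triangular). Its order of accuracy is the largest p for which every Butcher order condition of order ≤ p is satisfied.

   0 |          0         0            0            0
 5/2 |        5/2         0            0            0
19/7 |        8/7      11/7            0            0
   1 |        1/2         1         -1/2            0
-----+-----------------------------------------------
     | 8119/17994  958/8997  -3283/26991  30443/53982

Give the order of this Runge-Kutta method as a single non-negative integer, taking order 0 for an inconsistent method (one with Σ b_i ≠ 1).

3

b = (8119/17994, 958/8997, -3283/26991, 30443/53982)
c = (0, 5/2, 19/7, 1)
Ac = (0, 0, 55/14, 8/7)
Σ b_i: 8119/17994·1 + 958/8997·1 + (-3283/26991)·1 + 30443/53982·1 = 1 ✓
b·c: 958/8997·5/2 + (-3283/26991)·19/7 + 30443/53982·1 = 1/2 ✓
b·c²: 958/8997·25/4 + (-3283/26991)·361/49 + 30443/53982·1 = 1/3 ✓
b·Ac: (-3283/26991)·55/14 + 30443/53982·8/7 = 1/6 ✓
b·c³: 958/8997·125/8 + (-3283/26991)·6859/343 + 30443/53982·1 = -51545/251916 ≠ 1/4 ⇒ order 3.
b·(c∘Ac): (-3283/26991)·1045/98 + 30443/53982·8/7 = -11741/17994 ≠ 1/8
b·Ac²: (-3283/26991)·275/28 + 30443/53982·503/196 = 42433/167944 ≠ 1/12
b·A²c: 30443/53982·(-55/28) = -239195/215928 ≠ 1/24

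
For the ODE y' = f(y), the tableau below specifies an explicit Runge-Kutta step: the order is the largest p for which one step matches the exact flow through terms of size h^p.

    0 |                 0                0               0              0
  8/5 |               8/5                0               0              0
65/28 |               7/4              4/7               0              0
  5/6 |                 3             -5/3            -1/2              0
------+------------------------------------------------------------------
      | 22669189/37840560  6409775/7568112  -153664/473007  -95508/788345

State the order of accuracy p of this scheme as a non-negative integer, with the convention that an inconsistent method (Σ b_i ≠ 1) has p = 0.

3

b = (22669189/37840560, 6409775/7568112, -153664/473007, -95508/788345)
c = (0, 8/5, 65/28, 5/6)
Ac = (0, 0, 32/35, -643/168)
Σ b_i: 22669189/37840560·1 + 6409775/7568112·1 + (-153664/473007)·1 + (-95508/788345)·1 = 1 ✓
b·c: 6409775/7568112·8/5 + (-153664/473007)·65/28 + (-95508/788345)·5/6 = 1/2 ✓
b·c²: 6409775/7568112·64/25 + (-153664/473007)·4225/784 + (-95508/788345)·25/36 = 1/3 ✓
b·Ac: (-153664/473007)·32/35 + (-95508/788345)·(-643/168) = 1/6 ✓
b·c³: 6409775/7568112·512/125 + (-153664/473007)·274625/21952 + (-95508/788345)·125/216 = -3146351/4730070 ≠ 1/4 ⇒ order 3.
b·(c∘Ac): (-153664/473007)·104/49 + (-95508/788345)·(-3215/1008) = -573485/1892028 ≠ 1/8
b·Ac²: (-153664/473007)·256/175 + (-95508/788345)·(-163727/23520) = 9750757/26488392 ≠ 1/12
b·A²c: (-95508/788345)·(-16/35) = 218304/3941725 ≠ 1/24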